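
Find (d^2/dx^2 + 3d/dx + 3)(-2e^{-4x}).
- 14 e^{- 4 x}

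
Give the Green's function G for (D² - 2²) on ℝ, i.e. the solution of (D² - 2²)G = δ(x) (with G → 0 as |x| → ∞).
-\frac{e^{-2|x|}}{4}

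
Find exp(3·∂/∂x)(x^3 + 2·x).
x^{3} + 9 x^{2} + 29 x + 33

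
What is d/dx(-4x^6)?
- 24 x^{5}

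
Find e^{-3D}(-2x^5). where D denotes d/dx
- 2 x^{5} + 30 x^{4} - 180 x^{3} + 540 x^{2} - 810 x + 486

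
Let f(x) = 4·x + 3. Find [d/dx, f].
4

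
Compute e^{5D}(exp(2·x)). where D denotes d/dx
e^{2 x + 10}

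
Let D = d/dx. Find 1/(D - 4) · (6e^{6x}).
3 e^{6 x}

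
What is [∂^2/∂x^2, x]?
2\frac{d}{dx}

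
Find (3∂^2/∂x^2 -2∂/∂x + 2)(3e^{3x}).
69 e^{3 x}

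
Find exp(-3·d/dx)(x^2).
x^{2} - 6 x + 9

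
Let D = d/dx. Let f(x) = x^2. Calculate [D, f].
2 x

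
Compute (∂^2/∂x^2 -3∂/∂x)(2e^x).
- 4 e^{x}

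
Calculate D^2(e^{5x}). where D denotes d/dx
25 e^{5 x}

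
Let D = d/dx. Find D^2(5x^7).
210 x^{5}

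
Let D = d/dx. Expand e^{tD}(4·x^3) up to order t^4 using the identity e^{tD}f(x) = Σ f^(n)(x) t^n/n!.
4 t^{3} + 12 t^{2} x + 12 t x^{2} + 4 x^{3}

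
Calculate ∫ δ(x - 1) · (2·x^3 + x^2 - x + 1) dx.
3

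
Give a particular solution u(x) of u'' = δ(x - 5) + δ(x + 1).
\frac{|x - 5|}{2} + \frac{|x + 1|}{2}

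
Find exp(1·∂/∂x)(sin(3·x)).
\sin{\left(3 x + 3 \right)}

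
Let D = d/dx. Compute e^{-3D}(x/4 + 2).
\frac{x}{4} + \frac{5}{4}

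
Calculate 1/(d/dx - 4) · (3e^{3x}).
- 3 e^{3 x}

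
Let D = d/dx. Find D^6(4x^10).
604800 x^{4}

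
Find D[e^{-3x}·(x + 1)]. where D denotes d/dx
\left(- 3 x - 2\right) e^{- 3 x}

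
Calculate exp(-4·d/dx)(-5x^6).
- 5 x^{6} + 120 x^{5} - 1200 x^{4} + 6400 x^{3} - 19200 x^{2} + 30720 x - 20480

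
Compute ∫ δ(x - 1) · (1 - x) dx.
0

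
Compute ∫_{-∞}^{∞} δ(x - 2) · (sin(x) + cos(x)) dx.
\cos{\left(2 \right)} + \sin{\left(2 \right)}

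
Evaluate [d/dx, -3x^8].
- 24 x^{7}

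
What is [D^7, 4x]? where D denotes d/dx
28D^{6}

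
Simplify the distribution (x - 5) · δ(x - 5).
0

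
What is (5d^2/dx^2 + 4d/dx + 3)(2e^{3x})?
120 e^{3 x}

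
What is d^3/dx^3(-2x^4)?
- 48 x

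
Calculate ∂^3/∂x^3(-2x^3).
-12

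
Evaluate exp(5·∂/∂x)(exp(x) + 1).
e^{x + 5} + 1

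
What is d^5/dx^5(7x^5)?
840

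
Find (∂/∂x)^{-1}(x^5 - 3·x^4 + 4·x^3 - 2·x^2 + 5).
\frac{x^{6}}{6} - \frac{3 x^{5}}{5} + x^{4} - \frac{2 x^{3}}{3} + 5 x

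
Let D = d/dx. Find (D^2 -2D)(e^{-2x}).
8 e^{- 2 x}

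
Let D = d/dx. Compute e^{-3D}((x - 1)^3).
x^{3} - 12 x^{2} + 48 x - 64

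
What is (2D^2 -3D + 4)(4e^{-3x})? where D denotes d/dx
124 e^{- 3 x}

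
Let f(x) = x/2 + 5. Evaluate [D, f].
\frac{1}{2}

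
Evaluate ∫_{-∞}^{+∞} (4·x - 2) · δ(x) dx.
-2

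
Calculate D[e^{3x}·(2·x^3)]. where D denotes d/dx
6 x^{2} \left(x + 1\right) e^{3 x}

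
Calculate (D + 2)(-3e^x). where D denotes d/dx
- 9 e^{x}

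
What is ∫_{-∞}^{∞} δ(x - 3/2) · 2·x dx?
3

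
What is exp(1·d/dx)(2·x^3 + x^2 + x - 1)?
2 x^{3} + 7 x^{2} + 9 x + 3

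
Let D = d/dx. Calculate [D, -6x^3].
- 18 x^{2}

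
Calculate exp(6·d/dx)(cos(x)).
\cos{\left(x + 6 \right)}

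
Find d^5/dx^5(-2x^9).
- 30240 x^{4}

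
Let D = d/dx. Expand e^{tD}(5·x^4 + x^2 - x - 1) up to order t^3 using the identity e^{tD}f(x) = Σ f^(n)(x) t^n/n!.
20 t^{3} x + t^{2} \left(30 x^{2} + 1\right) + t \left(20 x^{3} + 2 x - 1\right) + 5 x^{4} + x^{2} - x - 1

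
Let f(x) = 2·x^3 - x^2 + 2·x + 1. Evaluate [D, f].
6 x^{2} - 2 x + 2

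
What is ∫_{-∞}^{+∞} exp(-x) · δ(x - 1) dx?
e^{-1}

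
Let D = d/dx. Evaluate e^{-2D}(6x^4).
6 x^{4} - 48 x^{3} + 144 x^{2} - 192 x + 96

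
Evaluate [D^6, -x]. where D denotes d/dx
-6D^{5}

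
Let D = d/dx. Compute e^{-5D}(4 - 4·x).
24 - 4 x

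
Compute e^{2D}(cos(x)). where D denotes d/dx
\cos{\left(x + 2 \right)}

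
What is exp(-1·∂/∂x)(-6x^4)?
- 6 x^{4} + 24 x^{3} - 36 x^{2} + 24 x - 6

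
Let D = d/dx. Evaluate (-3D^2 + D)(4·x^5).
20 x^{3} \left(x - 12\right)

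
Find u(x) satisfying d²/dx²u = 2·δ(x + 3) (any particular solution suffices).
|x + 3|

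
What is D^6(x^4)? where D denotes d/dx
0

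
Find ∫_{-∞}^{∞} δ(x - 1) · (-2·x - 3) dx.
-5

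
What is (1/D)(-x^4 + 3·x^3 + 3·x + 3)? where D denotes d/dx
- \frac{x^{5}}{5} + \frac{3 x^{4}}{4} + \frac{3 x^{2}}{2} + 3 x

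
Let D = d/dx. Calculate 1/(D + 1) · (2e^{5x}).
\frac{e^{5 x}}{3}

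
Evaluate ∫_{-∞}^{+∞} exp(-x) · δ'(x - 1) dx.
e^{-1}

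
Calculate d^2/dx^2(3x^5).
60 x^{3}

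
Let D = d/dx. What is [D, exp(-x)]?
- e^{- x}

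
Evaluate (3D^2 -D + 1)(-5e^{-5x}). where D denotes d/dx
- 405 e^{- 5 x}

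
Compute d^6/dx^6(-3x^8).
- 60480 x^{2}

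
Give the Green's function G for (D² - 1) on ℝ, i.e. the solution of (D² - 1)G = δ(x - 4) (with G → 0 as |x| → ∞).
-\frac{e^{-|x - 4|}}{2}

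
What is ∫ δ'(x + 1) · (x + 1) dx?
-1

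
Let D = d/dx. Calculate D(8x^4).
32 x^{3}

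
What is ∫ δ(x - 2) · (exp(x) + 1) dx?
1 + e^{2}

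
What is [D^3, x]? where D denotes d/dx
3D^{2}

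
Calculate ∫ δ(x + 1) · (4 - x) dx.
5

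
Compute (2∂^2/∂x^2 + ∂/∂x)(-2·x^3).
6 x \left(- x - 4\right)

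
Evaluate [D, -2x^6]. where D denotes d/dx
- 12 x^{5}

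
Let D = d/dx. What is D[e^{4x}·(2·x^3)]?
x^{2} \left(8 x + 6\right) e^{4 x}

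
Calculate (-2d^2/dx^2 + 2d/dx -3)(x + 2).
- 3 x - 4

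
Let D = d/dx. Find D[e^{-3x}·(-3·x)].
3 \left(3 x - 1\right) e^{- 3 x}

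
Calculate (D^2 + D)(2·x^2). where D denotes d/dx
4 x + 4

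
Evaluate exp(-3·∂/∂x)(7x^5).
7 x^{5} - 105 x^{4} + 630 x^{3} - 1890 x^{2} + 2835 x - 1701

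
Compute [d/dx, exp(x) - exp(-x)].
2 \cosh{\left(x \right)}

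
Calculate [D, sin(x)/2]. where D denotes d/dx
\frac{\cos{\left(x \right)}}{2}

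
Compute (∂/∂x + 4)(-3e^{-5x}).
3 e^{- 5 x}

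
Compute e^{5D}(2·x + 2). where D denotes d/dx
2 x + 12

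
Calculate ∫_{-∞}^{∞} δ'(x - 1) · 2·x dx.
-2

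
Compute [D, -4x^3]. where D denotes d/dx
- 12 x^{2}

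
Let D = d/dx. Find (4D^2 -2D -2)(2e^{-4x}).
140 e^{- 4 x}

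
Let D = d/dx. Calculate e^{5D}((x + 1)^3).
x^{3} + 18 x^{2} + 108 x + 216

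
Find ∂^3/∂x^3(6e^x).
6 e^{x}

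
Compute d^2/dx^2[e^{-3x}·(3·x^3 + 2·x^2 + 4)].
\left(27 x^{3} - 36 x^{2} - 6 x + 40\right) e^{- 3 x}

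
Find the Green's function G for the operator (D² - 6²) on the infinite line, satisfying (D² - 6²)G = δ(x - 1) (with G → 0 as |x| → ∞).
-\frac{e^{-6|x - 1|}}{12}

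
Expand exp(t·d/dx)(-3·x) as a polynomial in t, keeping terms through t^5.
- 3 t - 3 x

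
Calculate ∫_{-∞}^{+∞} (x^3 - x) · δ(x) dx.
0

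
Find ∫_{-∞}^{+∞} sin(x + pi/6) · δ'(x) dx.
- \frac{\sqrt{3}}{2}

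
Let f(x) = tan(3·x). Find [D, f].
\frac{3}{\cos^{2}{\left(3 x \right)}}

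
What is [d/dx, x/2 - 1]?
\frac{1}{2}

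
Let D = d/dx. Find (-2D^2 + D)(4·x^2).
8 x - 16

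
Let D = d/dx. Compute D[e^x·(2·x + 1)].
\left(2 x + 3\right) e^{x}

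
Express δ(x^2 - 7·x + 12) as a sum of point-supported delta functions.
\frac{\delta(x - 4) + \delta(x - 3)}{1}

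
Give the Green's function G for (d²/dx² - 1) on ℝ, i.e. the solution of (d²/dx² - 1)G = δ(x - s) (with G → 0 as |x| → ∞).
-\frac{e^{-|x-s|}}{2}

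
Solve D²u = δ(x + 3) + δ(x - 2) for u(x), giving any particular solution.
\frac{|x + 3|}{2} + \frac{|x - 2|}{2}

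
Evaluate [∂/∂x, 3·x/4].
\frac{3}{4}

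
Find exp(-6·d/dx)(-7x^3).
- 7 x^{3} + 126 x^{2} - 756 x + 1512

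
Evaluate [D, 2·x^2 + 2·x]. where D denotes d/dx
4 x + 2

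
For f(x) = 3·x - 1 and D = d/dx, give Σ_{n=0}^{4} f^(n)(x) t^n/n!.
3 t + 3 x - 1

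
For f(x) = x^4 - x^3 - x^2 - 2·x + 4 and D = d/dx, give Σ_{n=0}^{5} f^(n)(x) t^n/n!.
t^{4} + t^{3} \left(4 x - 1\right) + t^{2} \left(6 x^{2} - 3 x - 1\right) - t \left(- 4 x^{3} + 3 x^{2} + 2 x + 2\right) + x^{4} - x^{3} - x^{2} - 2 x + 4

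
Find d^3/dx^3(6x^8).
2016 x^{5}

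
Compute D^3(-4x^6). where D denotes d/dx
- 480 x^{3}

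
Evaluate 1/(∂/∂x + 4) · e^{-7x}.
- \frac{e^{- 7 x}}{3}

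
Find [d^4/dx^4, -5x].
-20\frac{d^{3}}{dx^{3}}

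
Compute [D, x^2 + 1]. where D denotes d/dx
2 x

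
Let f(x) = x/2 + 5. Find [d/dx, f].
\frac{1}{2}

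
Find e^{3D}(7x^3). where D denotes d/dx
7 x^{3} + 63 x^{2} + 189 x + 189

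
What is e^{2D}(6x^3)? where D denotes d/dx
6 x^{3} + 36 x^{2} + 72 x + 48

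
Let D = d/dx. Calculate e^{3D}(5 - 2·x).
- 2 x - 1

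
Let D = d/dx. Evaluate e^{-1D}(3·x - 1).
3 x - 4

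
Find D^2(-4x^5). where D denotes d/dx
- 80 x^{3}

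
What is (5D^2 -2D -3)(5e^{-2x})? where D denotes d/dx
105 e^{- 2 x}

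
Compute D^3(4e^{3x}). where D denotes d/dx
108 e^{3 x}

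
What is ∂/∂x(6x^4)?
24 x^{3}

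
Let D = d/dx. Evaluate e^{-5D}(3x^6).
3 x^{6} - 90 x^{5} + 1125 x^{4} - 7500 x^{3} + 28125 x^{2} - 56250 x + 46875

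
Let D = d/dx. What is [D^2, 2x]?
4D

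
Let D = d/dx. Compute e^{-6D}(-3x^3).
- 3 x^{3} + 54 x^{2} - 324 x + 648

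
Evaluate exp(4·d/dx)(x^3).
x^{3} + 12 x^{2} + 48 x + 64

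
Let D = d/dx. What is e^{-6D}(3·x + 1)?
3 x - 17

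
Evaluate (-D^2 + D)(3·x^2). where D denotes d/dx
6 x - 6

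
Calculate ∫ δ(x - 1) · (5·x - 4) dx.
1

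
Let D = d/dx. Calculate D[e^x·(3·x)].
3 \left(x + 1\right) e^{x}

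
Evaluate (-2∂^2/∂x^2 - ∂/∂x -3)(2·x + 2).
- 6 x - 8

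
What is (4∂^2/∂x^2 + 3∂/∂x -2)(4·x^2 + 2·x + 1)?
- 8 x^{2} + 20 x + 36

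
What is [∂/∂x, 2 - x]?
-1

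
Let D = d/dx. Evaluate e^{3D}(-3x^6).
- 3 x^{6} - 54 x^{5} - 405 x^{4} - 1620 x^{3} - 3645 x^{2} - 4374 x - 2187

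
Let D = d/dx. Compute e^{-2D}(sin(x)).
\sin{\left(x - 2 \right)}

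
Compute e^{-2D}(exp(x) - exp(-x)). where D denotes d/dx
- e^{2 - x} + e^{x - 2}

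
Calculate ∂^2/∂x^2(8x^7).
336 x^{5}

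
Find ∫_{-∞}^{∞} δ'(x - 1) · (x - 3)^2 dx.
4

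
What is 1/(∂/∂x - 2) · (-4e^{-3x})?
\frac{4 e^{- 3 x}}{5}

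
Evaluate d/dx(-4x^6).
- 24 x^{5}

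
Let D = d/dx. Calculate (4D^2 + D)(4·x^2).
8 x + 32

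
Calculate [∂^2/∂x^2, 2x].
4\frac{d}{dx}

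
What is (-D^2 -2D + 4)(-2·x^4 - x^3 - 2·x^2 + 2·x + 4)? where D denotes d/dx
- 8 x^{4} + 12 x^{3} + 22 x^{2} + 22 x + 16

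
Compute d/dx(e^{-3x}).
- 3 e^{- 3 x}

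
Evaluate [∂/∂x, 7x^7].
49 x^{6}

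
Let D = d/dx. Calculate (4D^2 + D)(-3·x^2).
- 6 x - 24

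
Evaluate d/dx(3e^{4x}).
12 e^{4 x}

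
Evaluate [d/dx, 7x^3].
21 x^{2}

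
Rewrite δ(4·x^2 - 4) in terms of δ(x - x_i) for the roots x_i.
\frac{\delta(x - 1) + \delta(x + 1)}{8}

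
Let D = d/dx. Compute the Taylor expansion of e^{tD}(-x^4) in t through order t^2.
x^{2} \left(- 6 t^{2} - 4 t x - x^{2}\right)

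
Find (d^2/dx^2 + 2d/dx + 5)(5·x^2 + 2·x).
25 x^{2} + 30 x + 14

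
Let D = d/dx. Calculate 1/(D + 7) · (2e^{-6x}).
2 e^{- 6 x}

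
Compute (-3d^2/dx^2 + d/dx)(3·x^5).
15 x^{3} \left(x - 12\right)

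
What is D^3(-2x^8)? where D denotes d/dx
- 672 x^{5}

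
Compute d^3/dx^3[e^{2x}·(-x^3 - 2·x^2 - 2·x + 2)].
\left(- 8 x^{3} - 52 x^{2} - 100 x - 38\right) e^{2 x}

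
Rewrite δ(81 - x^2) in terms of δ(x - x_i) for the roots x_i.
\frac{\delta(x - 9) + \delta(x + 9)}{18}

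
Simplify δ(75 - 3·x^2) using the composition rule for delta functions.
\frac{\delta(x - 5) + \delta(x + 5)}{30}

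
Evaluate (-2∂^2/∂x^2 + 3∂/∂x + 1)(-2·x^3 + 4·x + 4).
- 2 x^{3} - 18 x^{2} + 28 x + 16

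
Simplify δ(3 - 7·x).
\frac{\delta(x - 3/7)}{7}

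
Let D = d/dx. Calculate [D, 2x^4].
8 x^{3}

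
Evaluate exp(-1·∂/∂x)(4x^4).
4 x^{4} - 16 x^{3} + 24 x^{2} - 16 x + 4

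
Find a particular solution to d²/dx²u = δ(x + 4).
\frac{|x + 4|}{2}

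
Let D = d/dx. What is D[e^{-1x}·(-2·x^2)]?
2 x \left(x - 2\right) e^{- x}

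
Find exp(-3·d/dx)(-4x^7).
- 4 x^{7} + 84 x^{6} - 756 x^{5} + 3780 x^{4} - 11340 x^{3} + 20412 x^{2} - 20412 x + 8748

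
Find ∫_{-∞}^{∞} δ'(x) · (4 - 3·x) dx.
3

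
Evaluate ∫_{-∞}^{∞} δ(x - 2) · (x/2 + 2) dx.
3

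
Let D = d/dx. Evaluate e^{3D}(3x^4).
3 x^{4} + 36 x^{3} + 162 x^{2} + 324 x + 243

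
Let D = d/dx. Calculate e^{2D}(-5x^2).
- 5 x^{2} - 20 x - 20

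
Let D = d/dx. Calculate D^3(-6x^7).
- 1260 x^{4}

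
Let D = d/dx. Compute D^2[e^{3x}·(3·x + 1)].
27 \left(x + 1\right) e^{3 x}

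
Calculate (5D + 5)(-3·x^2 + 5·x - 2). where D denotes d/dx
- 15 x^{2} - 5 x + 15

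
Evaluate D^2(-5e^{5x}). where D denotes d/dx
- 125 e^{5 x}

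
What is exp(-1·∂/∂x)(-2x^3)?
- 2 x^{3} + 6 x^{2} - 6 x + 2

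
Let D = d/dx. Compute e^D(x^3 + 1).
x^{3} + 3 x^{2} + 3 x + 2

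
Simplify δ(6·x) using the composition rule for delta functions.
\frac{\delta(x)}{6}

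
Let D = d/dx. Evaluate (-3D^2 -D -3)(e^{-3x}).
- 27 e^{- 3 x}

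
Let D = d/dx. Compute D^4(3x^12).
35640 x^{8}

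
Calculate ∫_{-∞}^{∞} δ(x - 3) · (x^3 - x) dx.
24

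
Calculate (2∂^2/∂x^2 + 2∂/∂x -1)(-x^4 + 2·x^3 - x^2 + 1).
x^{4} - 10 x^{3} - 11 x^{2} + 20 x - 5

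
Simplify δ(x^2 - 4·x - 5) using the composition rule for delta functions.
\frac{\delta(x + 1) + \delta(x - 5)}{6}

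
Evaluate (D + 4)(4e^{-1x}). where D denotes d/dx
12 e^{- x}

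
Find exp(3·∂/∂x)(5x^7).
5 x^{7} + 105 x^{6} + 945 x^{5} + 4725 x^{4} + 14175 x^{3} + 25515 x^{2} + 25515 x + 10935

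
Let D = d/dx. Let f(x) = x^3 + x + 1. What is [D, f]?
3 x^{2} + 1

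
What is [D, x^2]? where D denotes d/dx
2 x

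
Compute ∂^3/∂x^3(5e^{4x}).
320 e^{4 x}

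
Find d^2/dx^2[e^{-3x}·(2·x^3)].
6 x \left(3 x^{2} - 6 x + 2\right) e^{- 3 x}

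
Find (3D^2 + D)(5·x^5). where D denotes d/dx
25 x^{3} \left(x + 12\right)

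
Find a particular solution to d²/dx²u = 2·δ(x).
|x|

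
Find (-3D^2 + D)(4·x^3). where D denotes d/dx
12 x \left(x - 6\right)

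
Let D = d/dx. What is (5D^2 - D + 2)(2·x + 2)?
4 x + 2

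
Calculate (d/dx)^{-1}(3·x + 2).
\frac{3 x^{2}}{2} + 2 x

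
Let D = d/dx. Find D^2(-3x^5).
- 60 x^{3}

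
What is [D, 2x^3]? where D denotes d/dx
6 x^{2}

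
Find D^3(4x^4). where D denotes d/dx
96 x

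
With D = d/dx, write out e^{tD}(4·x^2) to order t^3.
4 t^{2} + 8 t x + 4 x^{2}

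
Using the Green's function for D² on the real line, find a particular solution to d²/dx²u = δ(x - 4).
\frac{|x - 4|}{2}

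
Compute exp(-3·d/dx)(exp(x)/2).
\frac{e^{x - 3}}{2}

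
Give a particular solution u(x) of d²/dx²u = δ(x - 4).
\frac{|x - 4|}{2}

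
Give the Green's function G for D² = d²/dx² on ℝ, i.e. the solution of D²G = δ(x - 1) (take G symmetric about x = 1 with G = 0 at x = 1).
\frac{|x - 1|}{2}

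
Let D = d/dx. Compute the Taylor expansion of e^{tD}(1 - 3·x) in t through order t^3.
- 3 t - 3 x + 1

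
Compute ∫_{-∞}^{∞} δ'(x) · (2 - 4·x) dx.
4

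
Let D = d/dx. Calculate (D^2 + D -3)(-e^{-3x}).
- 3 e^{- 3 x}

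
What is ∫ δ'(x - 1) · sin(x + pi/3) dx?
- \cos{\left(1 + \frac{\pi}{3} \right)}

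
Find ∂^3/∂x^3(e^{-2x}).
- 8 e^{- 2 x}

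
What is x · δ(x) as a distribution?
0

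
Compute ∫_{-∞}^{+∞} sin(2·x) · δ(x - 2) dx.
\sin{\left(4 \right)}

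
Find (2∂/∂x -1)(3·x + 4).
2 - 3 x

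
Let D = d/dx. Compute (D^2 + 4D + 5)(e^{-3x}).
2 e^{- 3 x}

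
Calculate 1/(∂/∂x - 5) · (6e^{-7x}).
- \frac{e^{- 7 x}}{2}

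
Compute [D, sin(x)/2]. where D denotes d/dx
\frac{\cos{\left(x \right)}}{2}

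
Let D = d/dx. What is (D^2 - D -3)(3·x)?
- 9 x - 3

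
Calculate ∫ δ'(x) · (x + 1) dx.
-1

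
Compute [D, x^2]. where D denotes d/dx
2 x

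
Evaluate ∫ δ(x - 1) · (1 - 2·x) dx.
-1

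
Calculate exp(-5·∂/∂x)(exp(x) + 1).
e^{x - 5} + 1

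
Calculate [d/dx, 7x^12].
84 x^{11}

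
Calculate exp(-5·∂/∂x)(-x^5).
- x^{5} + 25 x^{4} - 250 x^{3} + 1250 x^{2} - 3125 x + 3125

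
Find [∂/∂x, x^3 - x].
3 x^{2} - 1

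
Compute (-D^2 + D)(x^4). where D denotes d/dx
4 x^{2} \left(x - 3\right)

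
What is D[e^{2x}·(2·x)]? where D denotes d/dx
\left(4 x + 2\right) e^{2 x}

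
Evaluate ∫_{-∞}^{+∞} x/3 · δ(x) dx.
0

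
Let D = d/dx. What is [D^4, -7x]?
-28D^{3}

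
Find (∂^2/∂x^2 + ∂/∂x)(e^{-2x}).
2 e^{- 2 x}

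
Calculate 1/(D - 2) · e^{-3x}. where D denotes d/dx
- \frac{e^{- 3 x}}{5}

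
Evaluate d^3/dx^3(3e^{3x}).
81 e^{3 x}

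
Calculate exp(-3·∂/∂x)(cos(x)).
\cos{\left(x - 3 \right)}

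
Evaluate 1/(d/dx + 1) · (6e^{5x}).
e^{5 x}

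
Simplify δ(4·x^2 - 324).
\frac{\delta(x - 9) + \delta(x + 9)}{72}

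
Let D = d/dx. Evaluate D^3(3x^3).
18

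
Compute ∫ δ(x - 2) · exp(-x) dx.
e^{-2}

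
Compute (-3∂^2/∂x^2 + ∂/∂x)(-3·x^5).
15 x^{3} \left(12 - x\right)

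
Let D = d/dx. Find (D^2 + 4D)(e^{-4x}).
0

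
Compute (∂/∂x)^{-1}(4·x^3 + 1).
x^{4} + x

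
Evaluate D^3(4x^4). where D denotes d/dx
96 x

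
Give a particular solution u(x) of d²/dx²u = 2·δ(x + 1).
|x + 1|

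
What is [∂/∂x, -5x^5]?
- 25 x^{4}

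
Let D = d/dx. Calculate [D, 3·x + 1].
3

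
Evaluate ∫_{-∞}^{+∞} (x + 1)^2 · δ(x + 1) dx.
0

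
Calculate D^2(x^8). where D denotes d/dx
56 x^{6}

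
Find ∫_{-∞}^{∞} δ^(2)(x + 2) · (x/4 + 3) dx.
0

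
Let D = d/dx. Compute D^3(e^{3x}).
27 e^{3 x}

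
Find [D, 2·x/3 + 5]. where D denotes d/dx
\frac{2}{3}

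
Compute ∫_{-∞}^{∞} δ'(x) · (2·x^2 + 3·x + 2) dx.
-3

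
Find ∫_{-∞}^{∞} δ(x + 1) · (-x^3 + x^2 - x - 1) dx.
2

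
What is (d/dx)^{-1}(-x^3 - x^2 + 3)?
- \frac{x^{4}}{4} - \frac{x^{3}}{3} + 3 x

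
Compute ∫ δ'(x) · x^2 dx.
0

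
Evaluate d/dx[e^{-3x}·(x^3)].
3 x^{2} \left(1 - x\right) e^{- 3 x}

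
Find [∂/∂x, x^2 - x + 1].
2 x - 1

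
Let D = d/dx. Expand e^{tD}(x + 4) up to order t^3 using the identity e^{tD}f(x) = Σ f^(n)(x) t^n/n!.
t + x + 4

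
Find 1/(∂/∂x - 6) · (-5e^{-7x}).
\frac{5 e^{- 7 x}}{13}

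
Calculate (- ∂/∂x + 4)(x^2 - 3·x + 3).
4 x^{2} - 14 x + 15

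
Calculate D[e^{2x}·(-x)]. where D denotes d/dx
\left(- 2 x - 1\right) e^{2 x}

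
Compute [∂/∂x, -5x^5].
- 25 x^{4}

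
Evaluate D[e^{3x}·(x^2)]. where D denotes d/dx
x \left(3 x + 2\right) e^{3 x}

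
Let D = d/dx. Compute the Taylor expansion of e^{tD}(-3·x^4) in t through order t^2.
3 x^{2} \left(- 6 t^{2} - 4 t x - x^{2}\right)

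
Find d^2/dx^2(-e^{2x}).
- 4 e^{2 x}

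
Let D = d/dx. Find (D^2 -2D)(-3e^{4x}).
- 24 e^{4 x}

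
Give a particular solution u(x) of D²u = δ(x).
\frac{|x|}{2}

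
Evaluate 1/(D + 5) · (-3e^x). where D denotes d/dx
- \frac{e^{x}}{2}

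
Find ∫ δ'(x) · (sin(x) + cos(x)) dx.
-1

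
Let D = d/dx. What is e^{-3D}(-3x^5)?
- 3 x^{5} + 45 x^{4} - 270 x^{3} + 810 x^{2} - 1215 x + 729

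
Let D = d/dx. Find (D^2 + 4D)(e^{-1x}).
- 3 e^{- x}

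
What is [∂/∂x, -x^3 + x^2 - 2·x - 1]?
- 3 x^{2} + 2 x - 2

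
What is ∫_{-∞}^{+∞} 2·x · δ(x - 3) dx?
6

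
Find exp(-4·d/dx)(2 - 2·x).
10 - 2 x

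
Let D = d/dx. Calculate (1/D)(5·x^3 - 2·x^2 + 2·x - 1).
\frac{5 x^{4}}{4} - \frac{2 x^{3}}{3} + x^{2} - x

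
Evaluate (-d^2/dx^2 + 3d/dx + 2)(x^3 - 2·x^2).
2 x^{3} + 5 x^{2} - 18 x + 4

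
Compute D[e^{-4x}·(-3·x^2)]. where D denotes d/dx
6 x \left(2 x - 1\right) e^{- 4 x}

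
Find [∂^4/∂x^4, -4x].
-16\frac{d^{3}}{dx^{3}}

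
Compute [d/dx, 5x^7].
35 x^{6}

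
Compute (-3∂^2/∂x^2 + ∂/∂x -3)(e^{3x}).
- 27 e^{3 x}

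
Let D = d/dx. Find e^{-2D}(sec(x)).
\sec{\left(x - 2 \right)}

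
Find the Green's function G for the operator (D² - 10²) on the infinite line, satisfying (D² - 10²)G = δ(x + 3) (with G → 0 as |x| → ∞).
-\frac{e^{-10|x + 3|}}{20}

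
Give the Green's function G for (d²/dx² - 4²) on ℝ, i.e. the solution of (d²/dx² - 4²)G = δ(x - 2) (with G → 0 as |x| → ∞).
-\frac{e^{-4|x - 2|}}{8}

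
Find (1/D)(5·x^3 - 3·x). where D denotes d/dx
\frac{5 x^{4}}{4} - \frac{3 x^{2}}{2}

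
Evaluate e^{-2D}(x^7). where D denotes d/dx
x^{7} - 14 x^{6} + 84 x^{5} - 280 x^{4} + 560 x^{3} - 672 x^{2} + 448 x - 128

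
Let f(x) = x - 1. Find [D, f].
1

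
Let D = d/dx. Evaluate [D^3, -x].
-3D^{2}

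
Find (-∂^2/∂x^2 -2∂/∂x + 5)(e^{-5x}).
- 10 e^{- 5 x}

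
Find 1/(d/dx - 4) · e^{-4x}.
- \frac{e^{- 4 x}}{8}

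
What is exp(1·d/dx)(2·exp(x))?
2 e^{x + 1}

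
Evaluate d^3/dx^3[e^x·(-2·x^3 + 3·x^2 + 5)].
\left(- 2 x^{3} - 15 x^{2} - 18 x + 11\right) e^{x}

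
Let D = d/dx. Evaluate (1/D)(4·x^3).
x^{4}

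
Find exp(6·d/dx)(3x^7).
3 x^{7} + 126 x^{6} + 2268 x^{5} + 22680 x^{4} + 136080 x^{3} + 489888 x^{2} + 979776 x + 839808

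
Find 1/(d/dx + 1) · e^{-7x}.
- \frac{e^{- 7 x}}{6}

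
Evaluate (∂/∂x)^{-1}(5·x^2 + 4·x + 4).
\frac{5 x^{3}}{3} + 2 x^{2} + 4 x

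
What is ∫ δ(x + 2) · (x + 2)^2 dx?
0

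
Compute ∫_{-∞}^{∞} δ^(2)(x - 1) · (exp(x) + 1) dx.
e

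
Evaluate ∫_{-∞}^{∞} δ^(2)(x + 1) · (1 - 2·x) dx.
0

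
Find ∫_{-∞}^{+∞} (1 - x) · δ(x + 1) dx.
2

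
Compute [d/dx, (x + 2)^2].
2 x + 4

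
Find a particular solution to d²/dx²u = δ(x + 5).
\frac{|x + 5|}{2}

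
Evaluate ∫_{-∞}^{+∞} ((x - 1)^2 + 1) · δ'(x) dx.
2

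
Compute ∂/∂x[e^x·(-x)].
\left(- x - 1\right) e^{x}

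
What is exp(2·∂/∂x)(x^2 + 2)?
x^{2} + 4 x + 6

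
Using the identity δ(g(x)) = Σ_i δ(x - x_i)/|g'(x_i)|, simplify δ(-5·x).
\frac{\delta(x)}{5}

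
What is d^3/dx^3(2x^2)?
0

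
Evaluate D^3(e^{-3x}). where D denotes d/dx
- 27 e^{- 3 x}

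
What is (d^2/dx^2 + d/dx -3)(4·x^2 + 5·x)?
- 12 x^{2} - 7 x + 13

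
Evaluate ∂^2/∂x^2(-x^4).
- 12 x^{2}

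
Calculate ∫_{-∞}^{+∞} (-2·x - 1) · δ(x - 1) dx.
-3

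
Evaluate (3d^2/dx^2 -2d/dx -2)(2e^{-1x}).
6 e^{- x}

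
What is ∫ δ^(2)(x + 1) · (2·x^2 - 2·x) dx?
4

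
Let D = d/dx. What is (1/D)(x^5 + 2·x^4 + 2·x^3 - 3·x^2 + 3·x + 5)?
\frac{x^{6}}{6} + \frac{2 x^{5}}{5} + \frac{x^{4}}{2} - x^{3} + \frac{3 x^{2}}{2} + 5 x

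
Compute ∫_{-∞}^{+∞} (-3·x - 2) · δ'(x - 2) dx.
3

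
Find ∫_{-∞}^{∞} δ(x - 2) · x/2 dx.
1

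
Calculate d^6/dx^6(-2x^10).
- 302400 x^{4}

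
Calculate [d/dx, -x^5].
- 5 x^{4}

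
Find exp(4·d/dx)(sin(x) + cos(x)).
\sqrt{2} \sin{\left(x + \frac{\pi}{4} + 4 \right)}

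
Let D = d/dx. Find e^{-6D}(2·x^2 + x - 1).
2 x^{2} - 23 x + 65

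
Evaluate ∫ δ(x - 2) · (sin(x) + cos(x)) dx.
\cos{\left(2 \right)} + \sin{\left(2 \right)}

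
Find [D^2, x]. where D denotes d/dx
2D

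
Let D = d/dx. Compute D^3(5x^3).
30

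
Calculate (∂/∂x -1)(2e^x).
0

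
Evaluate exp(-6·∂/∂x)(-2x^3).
- 2 x^{3} + 36 x^{2} - 216 x + 432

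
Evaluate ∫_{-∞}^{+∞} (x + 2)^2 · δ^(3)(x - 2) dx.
0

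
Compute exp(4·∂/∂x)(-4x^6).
- 4 x^{6} - 96 x^{5} - 960 x^{4} - 5120 x^{3} - 15360 x^{2} - 24576 x - 16384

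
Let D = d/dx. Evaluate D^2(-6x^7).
- 252 x^{5}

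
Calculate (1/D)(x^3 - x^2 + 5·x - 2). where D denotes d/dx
\frac{x^{4}}{4} - \frac{x^{3}}{3} + \frac{5 x^{2}}{2} - 2 x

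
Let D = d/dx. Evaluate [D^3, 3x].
9D^{2}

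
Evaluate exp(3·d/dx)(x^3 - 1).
x^{3} + 9 x^{2} + 27 x + 26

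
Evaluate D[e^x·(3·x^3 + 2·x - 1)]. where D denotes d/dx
\left(3 x^{3} + 9 x^{2} + 2 x + 1\right) e^{x}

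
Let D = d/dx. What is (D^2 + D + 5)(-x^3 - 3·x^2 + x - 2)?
- 5 x^{3} - 18 x^{2} - 7 x - 15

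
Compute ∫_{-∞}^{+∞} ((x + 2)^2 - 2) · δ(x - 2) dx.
14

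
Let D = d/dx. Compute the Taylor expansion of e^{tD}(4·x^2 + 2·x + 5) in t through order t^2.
4 t^{2} + 2 t \left(4 x + 1\right) + 4 x^{2} + 2 x + 5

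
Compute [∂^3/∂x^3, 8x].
24\frac{d^{2}}{dx^{2}}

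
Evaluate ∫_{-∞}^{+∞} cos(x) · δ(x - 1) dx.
\cos{\left(1 \right)}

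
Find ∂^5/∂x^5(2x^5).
240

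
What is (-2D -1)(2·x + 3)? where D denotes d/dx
- 2 x - 7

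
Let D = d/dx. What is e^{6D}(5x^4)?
5 x^{4} + 120 x^{3} + 1080 x^{2} + 4320 x + 6480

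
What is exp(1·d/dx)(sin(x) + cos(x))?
\sqrt{2} \sin{\left(x + \frac{\pi}{4} + 1 \right)}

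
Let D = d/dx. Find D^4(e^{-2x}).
16 e^{- 2 x}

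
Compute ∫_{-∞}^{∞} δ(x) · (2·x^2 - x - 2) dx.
-2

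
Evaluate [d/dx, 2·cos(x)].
- 2 \sin{\left(x \right)}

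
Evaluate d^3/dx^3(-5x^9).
- 2520 x^{6}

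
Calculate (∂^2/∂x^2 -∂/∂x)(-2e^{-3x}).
- 24 e^{- 3 x}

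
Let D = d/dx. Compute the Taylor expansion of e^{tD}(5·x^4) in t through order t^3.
5 x \left(4 t^{3} + 6 t^{2} x + 4 t x^{2} + x^{3}\right)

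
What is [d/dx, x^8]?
8 x^{7}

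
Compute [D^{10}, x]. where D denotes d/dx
10D^{9}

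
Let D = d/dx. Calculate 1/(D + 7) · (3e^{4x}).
\frac{3 e^{4 x}}{11}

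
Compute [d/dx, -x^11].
- 11 x^{10}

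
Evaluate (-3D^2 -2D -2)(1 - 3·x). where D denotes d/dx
6 x + 4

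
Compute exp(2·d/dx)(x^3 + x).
x^{3} + 6 x^{2} + 13 x + 10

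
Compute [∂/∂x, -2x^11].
- 22 x^{10}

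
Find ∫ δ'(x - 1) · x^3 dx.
-3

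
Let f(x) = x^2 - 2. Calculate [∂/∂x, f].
2 x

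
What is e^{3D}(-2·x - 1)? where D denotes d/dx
- 2 x - 7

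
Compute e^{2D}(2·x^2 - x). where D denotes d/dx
2 x^{2} + 7 x + 6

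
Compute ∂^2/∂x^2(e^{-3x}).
9 e^{- 3 x}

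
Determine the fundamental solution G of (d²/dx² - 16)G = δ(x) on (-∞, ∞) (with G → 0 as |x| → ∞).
-\frac{e^{-4|x|}}{8}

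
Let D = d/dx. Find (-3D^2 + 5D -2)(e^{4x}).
- 30 e^{4 x}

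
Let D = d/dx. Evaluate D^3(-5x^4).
- 120 x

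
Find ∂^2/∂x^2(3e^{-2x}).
12 e^{- 2 x}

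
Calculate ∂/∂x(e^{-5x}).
- 5 e^{- 5 x}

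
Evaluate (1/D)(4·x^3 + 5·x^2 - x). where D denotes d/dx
x^{4} + \frac{5 x^{3}}{3} - \frac{x^{2}}{2}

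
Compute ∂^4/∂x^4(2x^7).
1680 x^{3}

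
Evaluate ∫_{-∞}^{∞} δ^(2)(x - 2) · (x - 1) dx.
0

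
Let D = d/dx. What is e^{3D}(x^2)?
x^{2} + 6 x + 9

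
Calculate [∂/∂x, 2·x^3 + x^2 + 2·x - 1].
6 x^{2} + 2 x + 2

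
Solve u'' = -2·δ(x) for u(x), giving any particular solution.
-|x|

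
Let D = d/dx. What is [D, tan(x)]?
\frac{1}{\cos^{2}{\left(x \right)}}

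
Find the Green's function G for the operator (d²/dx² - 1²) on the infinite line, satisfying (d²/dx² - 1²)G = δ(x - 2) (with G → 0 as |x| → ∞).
-\frac{e^{-|x - 2|}}{2}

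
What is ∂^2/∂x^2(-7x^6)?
- 210 x^{4}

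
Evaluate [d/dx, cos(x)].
- \sin{\left(x \right)}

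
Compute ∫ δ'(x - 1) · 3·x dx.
-3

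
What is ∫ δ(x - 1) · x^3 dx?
1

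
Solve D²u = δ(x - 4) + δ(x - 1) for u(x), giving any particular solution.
\frac{|x - 4|}{2} + \frac{|x - 1|}{2}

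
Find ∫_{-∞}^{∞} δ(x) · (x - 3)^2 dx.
9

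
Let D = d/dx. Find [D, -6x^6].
- 36 x^{5}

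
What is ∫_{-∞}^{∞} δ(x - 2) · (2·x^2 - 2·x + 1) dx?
5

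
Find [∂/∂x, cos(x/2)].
- \frac{\sin{\left(\frac{x}{2} \right)}}{2}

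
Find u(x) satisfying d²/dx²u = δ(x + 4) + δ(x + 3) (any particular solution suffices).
\frac{|x + 4|}{2} + \frac{|x + 3|}{2}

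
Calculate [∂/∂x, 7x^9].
63 x^{8}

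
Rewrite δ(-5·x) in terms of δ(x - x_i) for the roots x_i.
\frac{\delta(x)}{5}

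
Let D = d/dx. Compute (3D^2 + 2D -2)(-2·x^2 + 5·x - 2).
4 x^{2} - 18 x + 2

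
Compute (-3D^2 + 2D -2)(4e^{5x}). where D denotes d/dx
- 268 e^{5 x}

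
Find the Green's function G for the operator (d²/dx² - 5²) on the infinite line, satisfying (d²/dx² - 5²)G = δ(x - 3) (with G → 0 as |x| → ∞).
-\frac{e^{-5|x - 3|}}{10}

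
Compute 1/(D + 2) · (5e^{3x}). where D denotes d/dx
e^{3 x}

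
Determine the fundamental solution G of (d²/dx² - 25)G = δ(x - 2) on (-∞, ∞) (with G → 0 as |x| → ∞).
-\frac{e^{-5|x - 2|}}{10}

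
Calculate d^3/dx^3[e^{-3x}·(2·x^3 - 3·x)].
3 \left(- 18 x^{3} + 54 x^{2} - 9 x - 23\right) e^{- 3 x}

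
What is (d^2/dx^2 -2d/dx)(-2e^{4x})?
- 16 e^{4 x}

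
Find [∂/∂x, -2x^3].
- 6 x^{2}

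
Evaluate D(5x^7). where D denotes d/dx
35 x^{6}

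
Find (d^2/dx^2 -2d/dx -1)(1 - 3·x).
3 x + 5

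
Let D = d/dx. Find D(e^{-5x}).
- 5 e^{- 5 x}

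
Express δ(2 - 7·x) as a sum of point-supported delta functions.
\frac{\delta(x - 2/7)}{7}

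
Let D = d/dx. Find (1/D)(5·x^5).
\frac{5 x^{6}}{6}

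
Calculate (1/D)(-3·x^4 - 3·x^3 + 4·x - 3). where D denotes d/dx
- \frac{3 x^{5}}{5} - \frac{3 x^{4}}{4} + 2 x^{2} - 3 x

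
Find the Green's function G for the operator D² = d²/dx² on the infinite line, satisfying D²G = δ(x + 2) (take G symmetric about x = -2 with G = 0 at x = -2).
\frac{|x + 2|}{2}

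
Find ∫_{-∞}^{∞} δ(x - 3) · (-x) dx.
-3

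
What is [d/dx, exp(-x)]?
- e^{- x}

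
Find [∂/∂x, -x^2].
- 2 x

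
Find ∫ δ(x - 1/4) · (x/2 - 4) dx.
- \frac{31}{8}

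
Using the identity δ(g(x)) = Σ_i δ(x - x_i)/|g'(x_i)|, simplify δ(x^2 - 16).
\frac{\delta(x + 4) + \delta(x - 4)}{8}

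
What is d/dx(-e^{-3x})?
3 e^{- 3 x}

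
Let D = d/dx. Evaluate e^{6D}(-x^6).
- x^{6} - 36 x^{5} - 540 x^{4} - 4320 x^{3} - 19440 x^{2} - 46656 x - 46656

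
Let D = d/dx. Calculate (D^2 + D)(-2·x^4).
8 x^{2} \left(- x - 3\right)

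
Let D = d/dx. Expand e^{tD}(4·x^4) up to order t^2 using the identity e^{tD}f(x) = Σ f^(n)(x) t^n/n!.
4 x^{2} \left(6 t^{2} + 4 t x + x^{2}\right)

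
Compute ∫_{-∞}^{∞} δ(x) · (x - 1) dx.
-1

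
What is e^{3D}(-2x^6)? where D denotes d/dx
- 2 x^{6} - 36 x^{5} - 270 x^{4} - 1080 x^{3} - 2430 x^{2} - 2916 x - 1458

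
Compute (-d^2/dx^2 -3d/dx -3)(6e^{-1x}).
- 6 e^{- x}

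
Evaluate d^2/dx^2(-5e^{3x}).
- 45 e^{3 x}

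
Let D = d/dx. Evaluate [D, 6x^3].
18 x^{2}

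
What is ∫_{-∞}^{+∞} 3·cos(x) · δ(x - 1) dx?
3 \cos{\left(1 \right)}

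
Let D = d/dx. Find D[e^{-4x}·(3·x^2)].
6 x \left(1 - 2 x\right) e^{- 4 x}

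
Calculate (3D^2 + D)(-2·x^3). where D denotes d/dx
6 x \left(- x - 6\right)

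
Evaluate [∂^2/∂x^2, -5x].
-10\frac{d}{dx}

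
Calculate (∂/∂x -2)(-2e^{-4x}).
12 e^{- 4 x}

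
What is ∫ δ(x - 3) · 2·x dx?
6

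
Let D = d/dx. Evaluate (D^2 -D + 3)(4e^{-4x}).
92 e^{- 4 x}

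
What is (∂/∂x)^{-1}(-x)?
- \frac{x^{2}}{2}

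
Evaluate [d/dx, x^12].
12 x^{11}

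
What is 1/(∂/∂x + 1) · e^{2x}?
\frac{e^{2 x}}{3}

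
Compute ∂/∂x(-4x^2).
- 8 x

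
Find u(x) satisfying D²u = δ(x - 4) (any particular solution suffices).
\frac{|x - 4|}{2}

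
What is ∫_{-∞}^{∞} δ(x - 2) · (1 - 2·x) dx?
-3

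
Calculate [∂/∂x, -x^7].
- 7 x^{6}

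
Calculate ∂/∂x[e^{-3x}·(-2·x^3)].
6 x^{2} \left(x - 1\right) e^{- 3 x}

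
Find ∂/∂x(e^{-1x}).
- e^{- x}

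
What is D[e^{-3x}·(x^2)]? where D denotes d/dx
x \left(2 - 3 x\right) e^{- 3 x}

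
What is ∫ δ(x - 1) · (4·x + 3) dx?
7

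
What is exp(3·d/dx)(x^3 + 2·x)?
x^{3} + 9 x^{2} + 29 x + 33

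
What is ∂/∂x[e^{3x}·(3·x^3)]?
9 x^{2} \left(x + 1\right) e^{3 x}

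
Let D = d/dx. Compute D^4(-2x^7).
- 1680 x^{3}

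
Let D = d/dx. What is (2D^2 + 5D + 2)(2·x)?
4 x + 10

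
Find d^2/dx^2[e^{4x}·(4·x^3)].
8 x \left(8 x^{2} + 12 x + 3\right) e^{4 x}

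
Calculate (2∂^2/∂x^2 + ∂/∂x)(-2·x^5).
10 x^{3} \left(- x - 8\right)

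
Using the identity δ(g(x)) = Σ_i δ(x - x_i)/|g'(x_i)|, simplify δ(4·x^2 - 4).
\frac{\delta(x - 1) + \delta(x + 1)}{8}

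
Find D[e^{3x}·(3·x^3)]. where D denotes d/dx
9 x^{2} \left(x + 1\right) e^{3 x}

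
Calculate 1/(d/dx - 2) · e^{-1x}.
- \frac{e^{- x}}{3}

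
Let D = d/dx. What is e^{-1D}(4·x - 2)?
4 x - 6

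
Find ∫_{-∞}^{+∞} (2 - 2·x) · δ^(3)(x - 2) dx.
0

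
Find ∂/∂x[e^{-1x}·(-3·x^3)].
3 x^{2} \left(x - 3\right) e^{- x}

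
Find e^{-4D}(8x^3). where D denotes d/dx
8 x^{3} - 96 x^{2} + 384 x - 512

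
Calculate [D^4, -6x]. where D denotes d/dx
-24D^{3}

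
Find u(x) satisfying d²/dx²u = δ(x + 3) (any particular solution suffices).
\frac{|x + 3|}{2}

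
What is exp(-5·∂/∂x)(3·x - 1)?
3 x - 16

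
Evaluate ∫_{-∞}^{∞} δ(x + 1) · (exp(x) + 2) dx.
e^{-1} + 2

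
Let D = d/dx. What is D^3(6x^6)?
720 x^{3}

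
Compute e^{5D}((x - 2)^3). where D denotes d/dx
x^{3} + 9 x^{2} + 27 x + 27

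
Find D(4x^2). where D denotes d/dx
8 x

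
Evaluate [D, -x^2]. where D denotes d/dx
- 2 x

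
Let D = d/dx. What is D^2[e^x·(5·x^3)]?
5 x \left(x^{2} + 6 x + 6\right) e^{x}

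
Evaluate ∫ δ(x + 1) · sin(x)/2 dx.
- \frac{\sin{\left(1 \right)}}{2}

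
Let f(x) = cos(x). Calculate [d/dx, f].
- \sin{\left(x \right)}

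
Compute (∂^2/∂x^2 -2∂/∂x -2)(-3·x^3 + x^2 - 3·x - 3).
6 x^{3} + 16 x^{2} - 16 x + 14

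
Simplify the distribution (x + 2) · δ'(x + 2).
-\delta(x + 2)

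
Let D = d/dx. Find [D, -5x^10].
- 50 x^{9}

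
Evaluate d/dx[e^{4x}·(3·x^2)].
6 x \left(2 x + 1\right) e^{4 x}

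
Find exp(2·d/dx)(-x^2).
- x^{2} - 4 x - 4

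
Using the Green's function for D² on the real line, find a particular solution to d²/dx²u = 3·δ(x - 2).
\frac{3|x - 2|}{2}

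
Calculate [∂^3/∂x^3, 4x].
12\frac{d^{2}}{dx^{2}}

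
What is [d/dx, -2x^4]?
- 8 x^{3}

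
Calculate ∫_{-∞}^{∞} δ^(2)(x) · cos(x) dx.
-1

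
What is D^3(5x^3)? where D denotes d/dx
30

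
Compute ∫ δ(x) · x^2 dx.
0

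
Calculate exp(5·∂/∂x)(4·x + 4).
4 x + 24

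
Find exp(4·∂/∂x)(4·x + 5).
4 x + 21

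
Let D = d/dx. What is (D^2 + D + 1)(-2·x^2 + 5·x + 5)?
- 2 x^{2} + x + 6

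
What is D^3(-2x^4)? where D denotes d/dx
- 48 x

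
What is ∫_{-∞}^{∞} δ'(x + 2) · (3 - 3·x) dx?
3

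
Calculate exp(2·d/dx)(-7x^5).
- 7 x^{5} - 70 x^{4} - 280 x^{3} - 560 x^{2} - 560 x - 224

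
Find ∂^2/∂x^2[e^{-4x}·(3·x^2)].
6 \left(8 x^{2} - 8 x + 1\right) e^{- 4 x}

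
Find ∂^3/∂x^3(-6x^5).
- 360 x^{2}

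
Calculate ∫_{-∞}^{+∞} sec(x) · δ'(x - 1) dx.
- \tan{\left(1 \right)} \sec{\left(1 \right)}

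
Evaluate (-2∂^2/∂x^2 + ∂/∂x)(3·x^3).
9 x \left(x - 4\right)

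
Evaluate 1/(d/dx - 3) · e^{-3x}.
- \frac{e^{- 3 x}}{6}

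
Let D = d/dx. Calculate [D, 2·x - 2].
2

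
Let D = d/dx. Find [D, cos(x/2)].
- \frac{\sin{\left(\frac{x}{2} \right)}}{2}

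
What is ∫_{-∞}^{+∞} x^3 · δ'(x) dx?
0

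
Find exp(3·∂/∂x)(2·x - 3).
2 x + 3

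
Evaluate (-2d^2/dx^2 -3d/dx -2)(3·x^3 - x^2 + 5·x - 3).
- 6 x^{3} - 25 x^{2} - 40 x - 5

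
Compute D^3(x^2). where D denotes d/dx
0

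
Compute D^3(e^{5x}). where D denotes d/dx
125 e^{5 x}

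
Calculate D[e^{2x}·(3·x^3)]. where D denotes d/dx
x^{2} \left(6 x + 9\right) e^{2 x}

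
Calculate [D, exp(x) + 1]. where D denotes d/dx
e^{x}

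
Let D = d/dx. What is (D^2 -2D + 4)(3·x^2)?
12 x^{2} - 12 x + 6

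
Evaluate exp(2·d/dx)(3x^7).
3 x^{7} + 42 x^{6} + 252 x^{5} + 840 x^{4} + 1680 x^{3} + 2016 x^{2} + 1344 x + 384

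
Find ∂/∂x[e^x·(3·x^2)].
3 x \left(x + 2\right) e^{x}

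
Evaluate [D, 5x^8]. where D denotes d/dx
40 x^{7}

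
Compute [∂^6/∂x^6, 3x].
18\frac{d^{5}}{dx^{5}}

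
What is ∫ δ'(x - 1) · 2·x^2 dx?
-4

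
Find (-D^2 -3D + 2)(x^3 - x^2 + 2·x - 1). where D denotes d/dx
2 x^{3} - 11 x^{2} + 4 x - 6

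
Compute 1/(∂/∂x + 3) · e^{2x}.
\frac{e^{2 x}}{5}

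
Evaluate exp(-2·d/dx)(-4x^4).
- 4 x^{4} + 32 x^{3} - 96 x^{2} + 128 x - 64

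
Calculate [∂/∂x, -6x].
-6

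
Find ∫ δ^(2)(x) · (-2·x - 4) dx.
0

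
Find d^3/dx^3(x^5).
60 x^{2}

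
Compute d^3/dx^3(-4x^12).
- 5280 x^{9}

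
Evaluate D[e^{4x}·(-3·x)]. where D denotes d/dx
\left(- 12 x - 3\right) e^{4 x}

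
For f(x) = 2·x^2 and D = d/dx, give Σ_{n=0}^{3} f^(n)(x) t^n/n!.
2 t^{2} + 4 t x + 2 x^{2}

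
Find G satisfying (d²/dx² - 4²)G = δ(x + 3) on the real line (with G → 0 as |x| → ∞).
-\frac{e^{-4|x + 3|}}{8}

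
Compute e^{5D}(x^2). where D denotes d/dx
x^{2} + 10 x + 25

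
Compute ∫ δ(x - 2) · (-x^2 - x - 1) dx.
-7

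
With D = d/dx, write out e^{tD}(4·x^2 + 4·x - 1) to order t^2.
4 t^{2} + 4 t \left(2 x + 1\right) + 4 x^{2} + 4 x - 1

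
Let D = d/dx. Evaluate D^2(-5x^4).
- 60 x^{2}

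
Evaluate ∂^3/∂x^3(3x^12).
3960 x^{9}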